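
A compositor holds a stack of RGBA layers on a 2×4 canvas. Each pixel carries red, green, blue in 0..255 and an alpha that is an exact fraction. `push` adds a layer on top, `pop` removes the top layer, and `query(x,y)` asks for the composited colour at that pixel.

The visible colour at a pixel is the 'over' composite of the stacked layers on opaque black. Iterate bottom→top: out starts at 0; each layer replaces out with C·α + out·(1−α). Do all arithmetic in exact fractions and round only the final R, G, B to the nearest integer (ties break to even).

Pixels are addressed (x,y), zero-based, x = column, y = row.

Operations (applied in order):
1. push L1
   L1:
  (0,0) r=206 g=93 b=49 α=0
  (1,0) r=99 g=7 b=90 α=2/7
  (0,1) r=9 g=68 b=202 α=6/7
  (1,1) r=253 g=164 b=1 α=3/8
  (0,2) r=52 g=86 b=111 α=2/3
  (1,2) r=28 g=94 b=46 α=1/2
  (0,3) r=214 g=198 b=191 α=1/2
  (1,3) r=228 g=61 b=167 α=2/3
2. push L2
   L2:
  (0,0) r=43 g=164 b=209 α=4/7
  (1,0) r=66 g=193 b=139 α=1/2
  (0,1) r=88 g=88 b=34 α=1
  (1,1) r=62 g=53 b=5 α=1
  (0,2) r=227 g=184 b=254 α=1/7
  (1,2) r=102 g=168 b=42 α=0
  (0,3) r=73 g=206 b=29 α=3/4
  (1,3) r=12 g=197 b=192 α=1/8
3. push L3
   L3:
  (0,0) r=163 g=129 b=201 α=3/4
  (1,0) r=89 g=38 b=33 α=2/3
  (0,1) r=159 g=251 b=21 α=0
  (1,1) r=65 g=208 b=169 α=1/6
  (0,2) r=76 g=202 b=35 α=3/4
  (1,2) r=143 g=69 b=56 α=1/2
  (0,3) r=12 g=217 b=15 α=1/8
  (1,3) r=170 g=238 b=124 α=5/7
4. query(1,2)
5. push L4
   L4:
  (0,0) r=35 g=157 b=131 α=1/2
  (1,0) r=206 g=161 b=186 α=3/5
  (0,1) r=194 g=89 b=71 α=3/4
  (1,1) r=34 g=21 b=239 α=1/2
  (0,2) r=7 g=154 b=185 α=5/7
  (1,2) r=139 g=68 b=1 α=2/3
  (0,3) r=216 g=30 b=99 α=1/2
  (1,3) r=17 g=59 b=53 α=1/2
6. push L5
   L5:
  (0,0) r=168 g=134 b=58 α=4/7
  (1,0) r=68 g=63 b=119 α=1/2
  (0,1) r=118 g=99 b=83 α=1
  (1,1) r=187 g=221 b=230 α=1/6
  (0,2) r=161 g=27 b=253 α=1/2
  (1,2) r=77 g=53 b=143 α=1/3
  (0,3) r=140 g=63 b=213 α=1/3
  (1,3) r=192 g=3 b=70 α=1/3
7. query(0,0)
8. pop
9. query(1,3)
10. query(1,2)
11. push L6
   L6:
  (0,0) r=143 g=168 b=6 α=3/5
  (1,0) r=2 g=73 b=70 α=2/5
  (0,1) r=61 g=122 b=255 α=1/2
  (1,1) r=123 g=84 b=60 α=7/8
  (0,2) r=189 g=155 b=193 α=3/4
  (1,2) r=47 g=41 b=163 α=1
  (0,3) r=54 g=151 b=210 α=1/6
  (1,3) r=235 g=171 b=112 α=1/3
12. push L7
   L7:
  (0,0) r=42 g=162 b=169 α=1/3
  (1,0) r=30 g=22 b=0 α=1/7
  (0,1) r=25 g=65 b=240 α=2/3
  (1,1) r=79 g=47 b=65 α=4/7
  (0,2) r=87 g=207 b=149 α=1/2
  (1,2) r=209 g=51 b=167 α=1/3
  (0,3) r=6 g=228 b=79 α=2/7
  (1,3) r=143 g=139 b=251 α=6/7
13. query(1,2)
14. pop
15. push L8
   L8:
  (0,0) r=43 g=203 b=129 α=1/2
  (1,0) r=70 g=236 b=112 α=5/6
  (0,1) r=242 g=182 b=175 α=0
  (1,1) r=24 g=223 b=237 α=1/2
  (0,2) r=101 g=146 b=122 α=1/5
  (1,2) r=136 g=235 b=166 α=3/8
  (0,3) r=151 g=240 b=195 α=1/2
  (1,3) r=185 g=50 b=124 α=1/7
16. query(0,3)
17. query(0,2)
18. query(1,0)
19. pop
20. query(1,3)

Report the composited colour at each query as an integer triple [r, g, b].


(1,2) stack=L1,L2,L3; from [0,0,0]:
after L1 α=1/2: [14, 47, 23]
after L2 α=0: [14, 47, 23]
after L3 α=1/2: [157/2, 58, 79/2]
→ [78, 58, 40]

at x=0,y=0 over L1,L2,L3,L4,L5:
L1 α=0: [0, 0, 0]
L2 α=4/7: [172/7, 656/7, 836/7]
L3 α=3/4: [3595/28, 3365/28, 5057/28]
L4 α=1/2: [4575/56, 7761/56, 8725/56]
L5 α=4/7: [51357/392, 53299/392, 39167/392]
rounded: [131, 136, 100]

query (1,3) [L1,L2,L3,L4] — begin 0,0,0
L1 α=2/3: [152, 122/3, 334/3]
L2 α=1/8: [269/2, 1445/24, 1457/12]
L3 α=5/7: [1119/7, 15725/84, 5177/42]
L4 α=1/2: [619/7, 20681/168, 7403/84]
rounded: [88, 123, 88]

query (1,2) [L1,L2,L3,L4] — begin 0,0,0
+L1 (α=1/2) → [14, 47, 23]
+L2 (α=0) → [14, 47, 23]
+L3 (α=1/2) → [157/2, 58, 79/2]
+L4 (α=2/3) → [713/6, 194/3, 83/6]
= [119, 65, 14]

at x=1,y=2 over L1,L2,L3,L4,L6,L7:
after L1 α=1/2: [14, 47, 23]
after L2 α=0: [14, 47, 23]
after L3 α=1/2: [157/2, 58, 79/2]
after L4 α=2/3: [713/6, 194/3, 83/6]
after L6 α=1: [47, 41, 163]
after L7 α=1/3: [101, 133/3, 493/3]
→ [101, 44, 164]

at x=0,y=3 over L1,L2,L3,L4,L6,L8:
L1 α=1/2: [107, 99, 191/2]
L2 α=3/4: [163/2, 717/4, 365/8]
L3 α=1/8: [1165/16, 5887/32, 2675/64]
L4 α=1/2: [4621/32, 6847/64, 9011/128]
L6 α=1/6: [24833/192, 14633/128, 71935/768]
L8 α=1/2: [53825/384, 45353/256, 221695/1536]
rounded: [140, 177, 144]

(0,2) stack=L1,L2,L3,L4,L6,L8; from [0,0,0]:
L1 α=2/3: [104/3, 172/3, 74]
L2 α=1/7: [435/7, 528/7, 698/7]
L3 α=3/4: [2031/28, 2385/14, 1433/28]
L4 α=5/7: [2521/98, 7775/49, 14383/98]
L6 α=3/4: [58087/392, 7640/49, 71125/392]
L8 α=1/5: [13597/98, 37714/245, 83081/490]
rounded: [139, 154, 170]

query (1,0) [L1,L2,L3,L4,L6,L8] — begin 0,0,0
+L1 (α=2/7) → [198/7, 2, 180/7]
+L2 (α=1/2) → [330/7, 195/2, 1153/14]
+L3 (α=2/3) → [1576/21, 347/6, 2077/42]
+L4 (α=3/5) → [3226/21, 1796/15, 2759/21]
+L6 (α=2/5) → [3254/35, 2526/25, 3739/35]
+L8 (α=5/6) → [2584/35, 16013/75, 23339/210]
= [74, 214, 111]

query (1,3) [L1,L2,L3,L4,L6] — begin 0,0,0
+L1 (α=2/3) → [152, 122/3, 334/3]
+L2 (α=1/8) → [269/2, 1445/24, 1457/12]
+L3 (α=5/7) → [1119/7, 15725/84, 5177/42]
+L4 (α=1/2) → [619/7, 20681/168, 7403/84]
+L6 (α=1/3) → [961/7, 35045/252, 12107/126]
rounded: [137, 139, 96]


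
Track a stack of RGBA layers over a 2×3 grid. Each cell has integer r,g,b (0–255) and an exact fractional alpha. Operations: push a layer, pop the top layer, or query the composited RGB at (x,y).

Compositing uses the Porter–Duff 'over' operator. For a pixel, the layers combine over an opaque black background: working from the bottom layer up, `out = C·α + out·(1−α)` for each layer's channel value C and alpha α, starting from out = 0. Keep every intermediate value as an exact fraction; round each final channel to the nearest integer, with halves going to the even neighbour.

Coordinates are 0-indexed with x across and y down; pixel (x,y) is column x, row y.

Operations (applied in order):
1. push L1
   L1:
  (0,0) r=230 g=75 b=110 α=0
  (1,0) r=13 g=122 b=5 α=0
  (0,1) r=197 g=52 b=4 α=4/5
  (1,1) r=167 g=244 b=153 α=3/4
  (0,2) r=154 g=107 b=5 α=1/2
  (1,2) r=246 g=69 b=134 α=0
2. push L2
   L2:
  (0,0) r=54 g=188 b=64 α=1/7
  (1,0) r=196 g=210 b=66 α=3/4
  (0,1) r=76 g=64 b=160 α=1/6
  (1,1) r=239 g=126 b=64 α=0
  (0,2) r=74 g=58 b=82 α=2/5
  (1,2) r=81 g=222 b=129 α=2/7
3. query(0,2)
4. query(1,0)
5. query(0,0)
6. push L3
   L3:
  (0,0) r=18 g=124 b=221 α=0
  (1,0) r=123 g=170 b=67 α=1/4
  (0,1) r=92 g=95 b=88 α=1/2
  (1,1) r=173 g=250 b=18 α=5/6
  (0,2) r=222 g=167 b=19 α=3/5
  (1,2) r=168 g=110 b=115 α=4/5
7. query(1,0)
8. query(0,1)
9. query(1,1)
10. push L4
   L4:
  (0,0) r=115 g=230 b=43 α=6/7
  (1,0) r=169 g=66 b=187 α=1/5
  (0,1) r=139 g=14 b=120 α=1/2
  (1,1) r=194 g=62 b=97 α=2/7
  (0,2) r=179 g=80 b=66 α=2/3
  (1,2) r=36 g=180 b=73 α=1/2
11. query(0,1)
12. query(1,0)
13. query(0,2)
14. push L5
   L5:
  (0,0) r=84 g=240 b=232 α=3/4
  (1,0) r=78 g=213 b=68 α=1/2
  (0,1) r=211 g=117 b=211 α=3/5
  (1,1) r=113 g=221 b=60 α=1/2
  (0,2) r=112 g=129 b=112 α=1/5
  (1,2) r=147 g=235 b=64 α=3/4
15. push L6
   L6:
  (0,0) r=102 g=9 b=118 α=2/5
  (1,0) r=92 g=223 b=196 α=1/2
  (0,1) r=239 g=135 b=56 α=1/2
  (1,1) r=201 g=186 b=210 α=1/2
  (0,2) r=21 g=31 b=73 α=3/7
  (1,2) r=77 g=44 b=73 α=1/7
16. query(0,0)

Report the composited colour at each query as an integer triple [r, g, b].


(0,2) stack=L1,L2; from [0,0,0]:
L1 α=1/2: [77, 107/2, 5/2]
L2 α=2/5: [379/5, 553/10, 343/10]
rounded: [76, 55, 34]

(1,0) stack=L1,L2; from [0,0,0]:
L1 α=0: [0, 0, 0]
L2 α=3/4: [147, 315/2, 99/2]
→ [147, 158, 50]

(0,0) stack=L1,L2; from [0,0,0]:
+L1 (α=0) → [0, 0, 0]
+L2 (α=1/7) → [54/7, 188/7, 64/7]
= [8, 27, 9]

query (1,0) [L1,L2,L3] — begin 0,0,0
after L1 α=0: [0, 0, 0]
after L2 α=3/4: [147, 315/2, 99/2]
after L3 α=1/4: [141, 1285/8, 431/8]
rounded: [141, 161, 54]

(0,1) stack=L1,L2,L3; from [0,0,0]:
+L1 (α=4/5) → [788/5, 208/5, 16/5]
+L2 (α=1/6) → [144, 136/3, 88/3]
+L3 (α=1/2) → [118, 421/6, 176/3]
= [118, 70, 59]

(1,1) stack=L1,L2,L3; from [0,0,0]:
L1 α=3/4: [501/4, 183, 459/4]
L2 α=0: [501/4, 183, 459/4]
L3 α=5/6: [3961/24, 1433/6, 273/8]
= [165, 239, 34]

(0,1) stack=L1,L2,L3,L4; from [0,0,0]:
L1 α=4/5: [788/5, 208/5, 16/5]
L2 α=1/6: [144, 136/3, 88/3]
L3 α=1/2: [118, 421/6, 176/3]
L4 α=1/2: [257/2, 505/12, 268/3]
→ [128, 42, 89]

query (1,0) [L1,L2,L3,L4] — begin 0,0,0
L1 α=0: [0, 0, 0]
L2 α=3/4: [147, 315/2, 99/2]
L3 α=1/4: [141, 1285/8, 431/8]
L4 α=1/5: [733/5, 1417/10, 161/2]
→ [147, 142, 80]

query (0,2) [L1,L2,L3,L4] — begin 0,0,0
+L1 (α=1/2) → [77, 107/2, 5/2]
+L2 (α=2/5) → [379/5, 553/10, 343/10]
+L3 (α=3/5) → [4088/25, 3058/25, 628/25]
+L4 (α=2/3) → [4346/25, 7058/75, 3928/75]
→ [174, 94, 52]

at x=0,y=0 over L1,L2,L3,L4,L5,L6:
L1 α=0: [0, 0, 0]
L2 α=1/7: [54/7, 188/7, 64/7]
L3 α=0: [54/7, 188/7, 64/7]
L4 α=6/7: [4884/49, 9848/49, 1870/49]
L5 α=3/4: [4308/49, 11282/49, 17987/98]
L6 α=2/5: [4584/49, 34728/245, 77089/490]
→ [94, 142, 157]


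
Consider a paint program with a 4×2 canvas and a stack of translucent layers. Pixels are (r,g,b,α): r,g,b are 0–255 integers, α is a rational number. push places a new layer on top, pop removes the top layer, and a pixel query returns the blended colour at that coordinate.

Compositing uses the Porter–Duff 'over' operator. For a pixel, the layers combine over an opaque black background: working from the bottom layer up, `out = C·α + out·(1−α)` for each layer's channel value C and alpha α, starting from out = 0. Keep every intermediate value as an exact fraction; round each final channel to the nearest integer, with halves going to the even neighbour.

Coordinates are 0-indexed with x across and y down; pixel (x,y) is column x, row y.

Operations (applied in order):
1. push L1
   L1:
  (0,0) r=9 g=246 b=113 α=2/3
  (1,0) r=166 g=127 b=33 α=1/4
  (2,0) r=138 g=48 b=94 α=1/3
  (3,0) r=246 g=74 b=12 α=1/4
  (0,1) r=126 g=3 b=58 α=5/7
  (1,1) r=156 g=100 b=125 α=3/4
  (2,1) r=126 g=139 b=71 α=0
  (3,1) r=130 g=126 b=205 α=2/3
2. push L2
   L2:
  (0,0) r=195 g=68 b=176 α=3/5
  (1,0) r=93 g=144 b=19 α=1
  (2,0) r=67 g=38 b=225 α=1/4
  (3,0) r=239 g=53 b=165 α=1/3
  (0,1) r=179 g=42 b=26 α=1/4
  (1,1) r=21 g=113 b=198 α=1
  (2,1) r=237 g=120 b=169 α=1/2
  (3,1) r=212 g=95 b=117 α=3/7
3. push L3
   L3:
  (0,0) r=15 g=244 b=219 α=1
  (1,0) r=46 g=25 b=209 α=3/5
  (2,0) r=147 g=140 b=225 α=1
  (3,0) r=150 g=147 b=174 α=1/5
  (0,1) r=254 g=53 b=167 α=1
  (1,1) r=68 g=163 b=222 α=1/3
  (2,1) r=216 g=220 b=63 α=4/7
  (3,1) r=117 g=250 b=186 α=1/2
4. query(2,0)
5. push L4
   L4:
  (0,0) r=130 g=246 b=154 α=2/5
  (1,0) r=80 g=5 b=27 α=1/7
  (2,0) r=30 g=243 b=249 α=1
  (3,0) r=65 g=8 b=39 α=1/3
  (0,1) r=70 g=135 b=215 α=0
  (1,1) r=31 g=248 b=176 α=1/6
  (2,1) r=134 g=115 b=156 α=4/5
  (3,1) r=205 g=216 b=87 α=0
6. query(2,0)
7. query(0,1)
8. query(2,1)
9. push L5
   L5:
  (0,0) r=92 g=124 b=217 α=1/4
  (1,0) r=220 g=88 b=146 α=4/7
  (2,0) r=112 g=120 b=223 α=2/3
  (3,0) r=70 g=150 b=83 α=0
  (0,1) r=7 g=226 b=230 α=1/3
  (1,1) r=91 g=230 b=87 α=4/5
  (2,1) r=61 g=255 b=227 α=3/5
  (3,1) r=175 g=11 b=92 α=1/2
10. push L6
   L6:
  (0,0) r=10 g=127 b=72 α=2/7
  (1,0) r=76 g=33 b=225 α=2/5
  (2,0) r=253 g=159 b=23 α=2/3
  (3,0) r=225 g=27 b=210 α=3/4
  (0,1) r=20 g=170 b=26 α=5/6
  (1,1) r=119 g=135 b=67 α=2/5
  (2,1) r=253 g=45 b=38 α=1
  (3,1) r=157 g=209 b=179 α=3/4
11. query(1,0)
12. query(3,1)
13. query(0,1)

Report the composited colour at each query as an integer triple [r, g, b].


(2,0) stack=L1,L2,L3; from [0,0,0]:
+L1 (α=1/3) → [46, 16, 94/3]
+L2 (α=1/4) → [205/4, 43/2, 319/4]
+L3 (α=1) → [147, 140, 225]
= [147, 140, 225]

(2,0) stack=L1,L2,L3,L4; from [0,0,0]:
+L1 (α=1/3) → [46, 16, 94/3]
+L2 (α=1/4) → [205/4, 43/2, 319/4]
+L3 (α=1) → [147, 140, 225]
+L4 (α=1) → [30, 243, 249]
→ [30, 243, 249]

at x=0,y=1 over L1,L2,L3,L4:
+L1 (α=5/7) → [90, 15/7, 290/7]
+L2 (α=1/4) → [449/4, 339/28, 263/7]
+L3 (α=1) → [254, 53, 167]
+L4 (α=0) → [254, 53, 167]
= [254, 53, 167]

(2,1) stack=L1,L2,L3,L4; from [0,0,0]:
L1 α=0: [0, 0, 0]
L2 α=1/2: [237/2, 60, 169/2]
L3 α=4/7: [2439/14, 1060/7, 1011/14]
L4 α=4/5: [9943/70, 856/7, 9747/70]
→ [142, 122, 139]

query (1,0) [L1,L2,L3,L4,L5,L6] — begin 0,0,0
+L1 (α=1/4) → [83/2, 127/4, 33/4]
+L2 (α=1) → [93, 144, 19]
+L3 (α=3/5) → [324/5, 363/5, 133]
+L4 (α=1/7) → [2344/35, 2203/35, 825/7]
+L5 (α=4/7) → [37832/245, 18929/245, 6563/49]
+L6 (α=2/5) → [150736/1225, 72957/1225, 41739/245]
rounded: [123, 60, 170]

query (3,1) [L1,L2,L3,L4,L5,L6] — begin 0,0,0
L1 α=2/3: [260/3, 84, 410/3]
L2 α=3/7: [2948/21, 621/7, 2693/21]
L3 α=1/2: [5405/42, 2371/14, 6599/42]
L4 α=0: [5405/42, 2371/14, 6599/42]
L5 α=1/2: [12755/84, 2525/28, 10463/84]
L6 α=3/4: [52319/336, 20081/112, 55571/336]
rounded: [156, 179, 165]

(0,1) stack=L1,L2,L3,L4,L5,L6; from [0,0,0]:
L1 α=5/7: [90, 15/7, 290/7]
L2 α=1/4: [449/4, 339/28, 263/7]
L3 α=1: [254, 53, 167]
L4 α=0: [254, 53, 167]
L5 α=1/3: [515/3, 332/3, 188]
L6 α=5/6: [815/18, 1441/9, 53]
rounded: [45, 160, 53]


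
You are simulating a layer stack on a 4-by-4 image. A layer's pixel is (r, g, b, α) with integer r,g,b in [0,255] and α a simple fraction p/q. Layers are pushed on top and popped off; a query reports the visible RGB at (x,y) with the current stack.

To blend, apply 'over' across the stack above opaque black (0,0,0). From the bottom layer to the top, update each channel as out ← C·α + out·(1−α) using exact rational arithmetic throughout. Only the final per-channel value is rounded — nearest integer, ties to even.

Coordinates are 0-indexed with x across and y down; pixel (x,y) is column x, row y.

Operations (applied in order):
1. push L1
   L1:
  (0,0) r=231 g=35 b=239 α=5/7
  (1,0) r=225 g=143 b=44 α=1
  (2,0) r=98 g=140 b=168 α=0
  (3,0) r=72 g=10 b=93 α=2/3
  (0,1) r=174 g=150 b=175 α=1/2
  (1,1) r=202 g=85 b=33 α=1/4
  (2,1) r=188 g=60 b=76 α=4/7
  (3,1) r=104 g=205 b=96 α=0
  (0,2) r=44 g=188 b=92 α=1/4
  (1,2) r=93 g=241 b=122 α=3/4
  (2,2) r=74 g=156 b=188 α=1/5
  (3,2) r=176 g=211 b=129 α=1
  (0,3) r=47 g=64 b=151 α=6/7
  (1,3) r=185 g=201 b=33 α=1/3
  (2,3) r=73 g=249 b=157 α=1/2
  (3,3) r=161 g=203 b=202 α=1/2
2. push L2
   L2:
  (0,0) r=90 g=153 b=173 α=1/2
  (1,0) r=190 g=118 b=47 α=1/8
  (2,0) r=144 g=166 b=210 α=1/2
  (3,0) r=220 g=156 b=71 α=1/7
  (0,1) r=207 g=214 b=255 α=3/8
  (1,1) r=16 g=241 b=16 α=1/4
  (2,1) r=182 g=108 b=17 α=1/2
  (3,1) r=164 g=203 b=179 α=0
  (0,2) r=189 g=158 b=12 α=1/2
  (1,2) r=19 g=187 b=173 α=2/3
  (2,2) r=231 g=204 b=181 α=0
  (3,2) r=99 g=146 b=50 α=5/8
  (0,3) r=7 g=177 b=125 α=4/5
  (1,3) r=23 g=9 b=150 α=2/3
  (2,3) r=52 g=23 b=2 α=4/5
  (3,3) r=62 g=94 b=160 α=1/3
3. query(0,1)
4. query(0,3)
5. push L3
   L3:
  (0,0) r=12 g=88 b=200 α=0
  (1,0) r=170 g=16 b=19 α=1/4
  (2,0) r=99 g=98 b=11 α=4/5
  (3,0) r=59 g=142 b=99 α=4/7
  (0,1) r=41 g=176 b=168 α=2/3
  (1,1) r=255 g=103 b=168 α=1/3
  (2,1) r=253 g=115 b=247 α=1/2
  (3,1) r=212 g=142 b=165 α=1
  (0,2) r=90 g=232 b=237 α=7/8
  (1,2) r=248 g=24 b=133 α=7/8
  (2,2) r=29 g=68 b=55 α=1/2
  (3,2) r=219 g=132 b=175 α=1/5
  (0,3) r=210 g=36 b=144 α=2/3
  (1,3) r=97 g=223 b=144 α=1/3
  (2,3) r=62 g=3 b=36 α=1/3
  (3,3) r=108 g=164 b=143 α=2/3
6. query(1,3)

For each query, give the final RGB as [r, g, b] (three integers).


at x=0,y=1 over L1,L2:
+L1 (α=1/2) → [87, 75, 175/2]
+L2 (α=3/8) → [132, 1017/8, 2405/16]
= [132, 127, 150]

query (0,3) [L1,L2] — begin 0,0,0
L1 α=6/7: [282/7, 384/7, 906/7]
L2 α=4/5: [478/35, 1068/7, 4406/35]
→ [14, 153, 126]

(1,3) stack=L1,L2,L3; from [0,0,0]:
L1 α=1/3: [185/3, 67, 11]
L2 α=2/3: [323/9, 85/3, 311/3]
L3 α=1/3: [1519/27, 839/9, 1054/9]
→ [56, 93, 117]


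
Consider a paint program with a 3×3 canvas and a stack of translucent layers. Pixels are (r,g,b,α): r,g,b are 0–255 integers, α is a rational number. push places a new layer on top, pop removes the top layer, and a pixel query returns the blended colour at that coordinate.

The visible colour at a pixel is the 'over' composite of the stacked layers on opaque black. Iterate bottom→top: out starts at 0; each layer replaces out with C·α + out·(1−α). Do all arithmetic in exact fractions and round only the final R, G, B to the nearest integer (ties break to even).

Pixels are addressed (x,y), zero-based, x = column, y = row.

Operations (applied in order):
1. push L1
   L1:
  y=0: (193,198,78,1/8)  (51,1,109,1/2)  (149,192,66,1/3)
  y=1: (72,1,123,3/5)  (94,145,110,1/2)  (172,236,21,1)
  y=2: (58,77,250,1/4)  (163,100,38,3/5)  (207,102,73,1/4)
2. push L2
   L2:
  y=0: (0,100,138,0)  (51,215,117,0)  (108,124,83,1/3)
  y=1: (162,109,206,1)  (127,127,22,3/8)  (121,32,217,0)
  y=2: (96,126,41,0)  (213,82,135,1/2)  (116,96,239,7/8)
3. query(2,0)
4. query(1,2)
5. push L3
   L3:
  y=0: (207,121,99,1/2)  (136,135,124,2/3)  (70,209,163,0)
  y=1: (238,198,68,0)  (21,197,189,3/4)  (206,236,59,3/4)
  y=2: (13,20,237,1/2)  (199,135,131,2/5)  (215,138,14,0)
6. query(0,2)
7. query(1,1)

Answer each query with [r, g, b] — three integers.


at x=2,y=0 over L1,L2:
+L1 (α=1/3) → [149/3, 64, 22]
+L2 (α=1/3) → [622/9, 84, 127/3]
rounded: [69, 84, 42]

at x=1,y=2 over L1,L2:
after L1 α=3/5: [489/5, 60, 114/5]
after L2 α=1/2: [777/5, 71, 789/10]
→ [155, 71, 79]

at x=0,y=2 over L1,L2,L3:
L1 α=1/4: [29/2, 77/4, 125/2]
L2 α=0: [29/2, 77/4, 125/2]
L3 α=1/2: [55/4, 157/8, 599/4]
rounded: [14, 20, 150]

query (1,1) [L1,L2,L3] — begin 0,0,0
after L1 α=1/2: [47, 145/2, 55]
after L2 α=3/8: [77, 1487/16, 341/8]
after L3 α=3/4: [35, 10943/64, 4877/32]
= [35, 171, 152]


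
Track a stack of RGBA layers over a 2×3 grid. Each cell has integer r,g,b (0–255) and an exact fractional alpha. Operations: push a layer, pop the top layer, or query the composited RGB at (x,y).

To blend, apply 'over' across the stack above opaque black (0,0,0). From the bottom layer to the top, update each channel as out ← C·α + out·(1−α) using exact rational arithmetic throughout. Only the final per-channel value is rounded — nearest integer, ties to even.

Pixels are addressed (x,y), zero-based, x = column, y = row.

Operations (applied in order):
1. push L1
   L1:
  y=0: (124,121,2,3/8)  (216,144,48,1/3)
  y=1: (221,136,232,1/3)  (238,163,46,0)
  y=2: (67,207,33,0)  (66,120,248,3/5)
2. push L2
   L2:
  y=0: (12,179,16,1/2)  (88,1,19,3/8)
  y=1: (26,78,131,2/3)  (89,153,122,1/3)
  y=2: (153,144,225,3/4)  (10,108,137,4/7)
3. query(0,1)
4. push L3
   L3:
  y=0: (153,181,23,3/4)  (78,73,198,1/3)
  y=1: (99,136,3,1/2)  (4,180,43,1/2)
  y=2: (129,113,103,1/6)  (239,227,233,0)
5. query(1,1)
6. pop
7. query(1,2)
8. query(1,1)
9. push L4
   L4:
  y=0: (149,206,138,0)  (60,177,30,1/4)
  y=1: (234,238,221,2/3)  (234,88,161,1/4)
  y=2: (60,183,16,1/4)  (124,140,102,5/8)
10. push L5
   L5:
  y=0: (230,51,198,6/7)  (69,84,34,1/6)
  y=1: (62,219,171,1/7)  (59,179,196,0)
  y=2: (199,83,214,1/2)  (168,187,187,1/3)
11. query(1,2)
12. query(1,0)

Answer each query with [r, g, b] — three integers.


at x=0,y=1 over L1,L2:
+L1 (α=1/3) → [221/3, 136/3, 232/3]
+L2 (α=2/3) → [377/9, 604/9, 1018/9]
rounded: [42, 67, 113]

at x=1,y=1 over L1,L2,L3:
after L1 α=0: [0, 0, 0]
after L2 α=1/3: [89/3, 51, 122/3]
after L3 α=1/2: [101/6, 231/2, 251/6]
rounded: [17, 116, 42]

query (1,2) [L1,L2] — begin 0,0,0
after L1 α=3/5: [198/5, 72, 744/5]
after L2 α=4/7: [794/35, 648/7, 4972/35]
rounded: [23, 93, 142]

query (1,1) [L1,L2] — begin 0,0,0
L1 α=0: [0, 0, 0]
L2 α=1/3: [89/3, 51, 122/3]
→ [30, 51, 41]

at x=1,y=2 over L1,L2,L4,L5:
L1 α=3/5: [198/5, 72, 744/5]
L2 α=4/7: [794/35, 648/7, 4972/35]
L4 α=5/8: [12041/140, 1711/14, 16383/140]
L5 α=1/3: [23801/210, 3020/21, 29473/210]
→ [113, 144, 140]

(1,0) stack=L1,L2,L4,L5; from [0,0,0]:
L1 α=1/3: [72, 48, 16]
L2 α=3/8: [78, 243/8, 137/8]
L4 α=1/4: [147/2, 2145/32, 651/32]
L5 α=1/6: [291/4, 4471/64, 4343/192]
rounded: [73, 70, 23]


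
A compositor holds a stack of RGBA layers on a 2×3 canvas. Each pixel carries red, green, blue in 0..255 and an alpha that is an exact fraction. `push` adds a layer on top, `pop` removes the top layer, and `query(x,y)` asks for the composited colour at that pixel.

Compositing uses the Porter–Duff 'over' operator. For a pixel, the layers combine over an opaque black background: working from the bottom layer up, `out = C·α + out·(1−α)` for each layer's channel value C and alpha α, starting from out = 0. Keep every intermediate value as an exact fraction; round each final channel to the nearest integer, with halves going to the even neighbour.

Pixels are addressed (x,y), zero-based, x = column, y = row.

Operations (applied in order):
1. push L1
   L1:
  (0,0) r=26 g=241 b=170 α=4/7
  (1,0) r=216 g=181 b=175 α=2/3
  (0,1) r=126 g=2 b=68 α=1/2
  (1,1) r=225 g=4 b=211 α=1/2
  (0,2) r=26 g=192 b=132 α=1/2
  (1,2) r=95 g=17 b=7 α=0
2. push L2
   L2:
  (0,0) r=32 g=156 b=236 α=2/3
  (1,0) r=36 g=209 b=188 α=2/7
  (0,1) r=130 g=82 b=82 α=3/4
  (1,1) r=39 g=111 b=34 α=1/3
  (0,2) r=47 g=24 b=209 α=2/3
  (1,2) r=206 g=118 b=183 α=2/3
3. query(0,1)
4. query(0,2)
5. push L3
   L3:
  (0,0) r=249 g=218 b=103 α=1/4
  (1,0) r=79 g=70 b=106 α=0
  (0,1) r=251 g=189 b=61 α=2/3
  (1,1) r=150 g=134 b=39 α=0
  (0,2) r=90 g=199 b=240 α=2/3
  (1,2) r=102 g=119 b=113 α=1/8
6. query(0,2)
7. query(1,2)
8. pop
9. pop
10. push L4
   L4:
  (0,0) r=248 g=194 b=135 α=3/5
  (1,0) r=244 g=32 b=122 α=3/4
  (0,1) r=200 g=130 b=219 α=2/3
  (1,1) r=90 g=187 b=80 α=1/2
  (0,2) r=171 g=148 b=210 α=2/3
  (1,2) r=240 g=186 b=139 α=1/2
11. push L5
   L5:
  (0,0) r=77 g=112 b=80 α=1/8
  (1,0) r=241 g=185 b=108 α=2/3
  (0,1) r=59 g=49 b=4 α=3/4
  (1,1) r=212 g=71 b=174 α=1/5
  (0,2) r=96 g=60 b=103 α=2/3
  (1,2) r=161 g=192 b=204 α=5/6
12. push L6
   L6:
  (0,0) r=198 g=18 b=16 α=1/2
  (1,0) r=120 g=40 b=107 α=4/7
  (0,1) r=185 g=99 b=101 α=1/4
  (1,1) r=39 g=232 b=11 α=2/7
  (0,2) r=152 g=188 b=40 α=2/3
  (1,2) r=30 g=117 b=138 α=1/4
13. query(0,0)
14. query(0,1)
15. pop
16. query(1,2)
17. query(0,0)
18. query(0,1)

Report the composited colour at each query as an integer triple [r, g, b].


at x=0,y=1 over L1,L2:
after L1 α=1/2: [63, 1, 34]
after L2 α=3/4: [453/4, 247/4, 70]
→ [113, 62, 70]

(0,2) stack=L1,L2; from [0,0,0]:
L1 α=1/2: [13, 96, 66]
L2 α=2/3: [107/3, 48, 484/3]
= [36, 48, 161]

(0,2) stack=L1,L2,L3; from [0,0,0]:
after L1 α=1/2: [13, 96, 66]
after L2 α=2/3: [107/3, 48, 484/3]
after L3 α=2/3: [647/9, 446/3, 1924/9]
= [72, 149, 214]

(1,2) stack=L1,L2,L3; from [0,0,0]:
after L1 α=0: [0, 0, 0]
after L2 α=2/3: [412/3, 236/3, 122]
after L3 α=1/8: [1595/12, 2009/24, 967/8]
rounded: [133, 84, 121]

at x=0,y=0 over L1,L4,L5,L6:
+L1 (α=4/7) → [104/7, 964/7, 680/7]
+L4 (α=3/5) → [5416/35, 6002/35, 839/7]
+L5 (α=1/8) → [5801/40, 3281/20, 919/8]
+L6 (α=1/2) → [13721/80, 3641/40, 1047/16]
rounded: [172, 91, 65]

(0,1) stack=L1,L4,L5,L6; from [0,0,0]:
L1 α=1/2: [63, 1, 34]
L4 α=2/3: [463/3, 87, 472/3]
L5 α=3/4: [497/6, 117/2, 127/3]
L6 α=1/4: [867/8, 549/8, 57]
= [108, 69, 57]

at x=1,y=2 over L1,L4,L5:
L1 α=0: [0, 0, 0]
L4 α=1/2: [120, 93, 139/2]
L5 α=5/6: [925/6, 351/2, 2179/12]
rounded: [154, 176, 182]

(0,0) stack=L1,L4,L5; from [0,0,0]:
+L1 (α=4/7) → [104/7, 964/7, 680/7]
+L4 (α=3/5) → [5416/35, 6002/35, 839/7]
+L5 (α=1/8) → [5801/40, 3281/20, 919/8]
→ [145, 164, 115]

(0,1) stack=L1,L4,L5; from [0,0,0]:
after L1 α=1/2: [63, 1, 34]
after L4 α=2/3: [463/3, 87, 472/3]
after L5 α=3/4: [497/6, 117/2, 127/3]
= [83, 58, 42]


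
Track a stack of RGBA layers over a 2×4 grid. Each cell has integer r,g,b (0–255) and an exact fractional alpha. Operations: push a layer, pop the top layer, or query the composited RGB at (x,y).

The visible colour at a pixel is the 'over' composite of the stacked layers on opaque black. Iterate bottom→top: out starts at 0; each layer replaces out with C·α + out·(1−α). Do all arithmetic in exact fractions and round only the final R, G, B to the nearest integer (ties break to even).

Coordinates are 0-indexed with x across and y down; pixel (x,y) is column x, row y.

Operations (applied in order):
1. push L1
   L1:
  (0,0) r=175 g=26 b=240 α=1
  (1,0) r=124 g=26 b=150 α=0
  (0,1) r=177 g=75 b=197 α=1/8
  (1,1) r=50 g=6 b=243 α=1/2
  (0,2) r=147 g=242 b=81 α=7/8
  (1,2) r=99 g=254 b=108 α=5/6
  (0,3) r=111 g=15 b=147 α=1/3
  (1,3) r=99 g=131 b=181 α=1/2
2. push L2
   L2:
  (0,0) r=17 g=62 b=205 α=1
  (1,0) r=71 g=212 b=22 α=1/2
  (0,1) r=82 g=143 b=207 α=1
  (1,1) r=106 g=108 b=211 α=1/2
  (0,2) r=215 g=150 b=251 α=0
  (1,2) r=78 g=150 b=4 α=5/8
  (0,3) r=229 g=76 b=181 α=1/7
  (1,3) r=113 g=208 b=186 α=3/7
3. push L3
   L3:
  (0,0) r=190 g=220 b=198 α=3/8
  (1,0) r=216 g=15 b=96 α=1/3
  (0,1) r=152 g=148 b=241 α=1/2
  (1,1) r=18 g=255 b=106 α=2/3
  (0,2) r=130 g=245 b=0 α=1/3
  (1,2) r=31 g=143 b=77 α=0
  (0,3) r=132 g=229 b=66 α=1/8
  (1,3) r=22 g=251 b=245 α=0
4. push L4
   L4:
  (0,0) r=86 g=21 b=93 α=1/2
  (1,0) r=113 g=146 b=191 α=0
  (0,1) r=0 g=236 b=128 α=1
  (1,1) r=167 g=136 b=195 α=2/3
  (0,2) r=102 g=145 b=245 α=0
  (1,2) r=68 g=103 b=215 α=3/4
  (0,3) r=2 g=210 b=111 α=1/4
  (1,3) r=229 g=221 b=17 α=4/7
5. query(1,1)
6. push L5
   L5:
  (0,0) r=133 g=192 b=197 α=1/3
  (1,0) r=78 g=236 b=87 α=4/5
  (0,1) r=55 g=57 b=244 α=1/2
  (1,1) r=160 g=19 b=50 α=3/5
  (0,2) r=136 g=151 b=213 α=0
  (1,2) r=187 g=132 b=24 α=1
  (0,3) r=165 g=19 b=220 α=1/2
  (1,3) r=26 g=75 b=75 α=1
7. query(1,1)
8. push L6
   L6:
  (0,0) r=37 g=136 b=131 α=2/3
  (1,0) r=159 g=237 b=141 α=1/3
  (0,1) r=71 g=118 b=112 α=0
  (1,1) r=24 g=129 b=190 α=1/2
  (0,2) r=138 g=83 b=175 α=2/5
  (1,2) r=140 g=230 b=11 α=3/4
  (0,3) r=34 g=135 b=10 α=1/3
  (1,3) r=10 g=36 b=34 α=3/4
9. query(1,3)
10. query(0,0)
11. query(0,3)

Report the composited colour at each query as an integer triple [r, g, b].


at x=1,y=1 over L1,L2,L3,L4:
after L1 α=1/2: [25, 3, 243/2]
after L2 α=1/2: [131/2, 111/2, 665/4]
after L3 α=2/3: [203/6, 377/2, 1513/12]
after L4 α=2/3: [2207/18, 307/2, 6193/36]
→ [123, 154, 172]

at x=1,y=1 over L1,L2,L3,L4,L5:
L1 α=1/2: [25, 3, 243/2]
L2 α=1/2: [131/2, 111/2, 665/4]
L3 α=2/3: [203/6, 377/2, 1513/12]
L4 α=2/3: [2207/18, 307/2, 6193/36]
L5 α=3/5: [6527/45, 364/5, 8893/90]
rounded: [145, 73, 99]

(1,3) stack=L1,L2,L3,L4,L5,L6; from [0,0,0]:
after L1 α=1/2: [99/2, 131/2, 181/2]
after L2 α=3/7: [537/7, 886/7, 920/7]
after L3 α=0: [537/7, 886/7, 920/7]
after L4 α=4/7: [8023/49, 8846/49, 3236/49]
after L5 α=1: [26, 75, 75]
after L6 α=3/4: [14, 183/4, 177/4]
→ [14, 46, 44]

at x=0,y=0 over L1,L2,L3,L4,L5,L6:
after L1 α=1: [175, 26, 240]
after L2 α=1: [17, 62, 205]
after L3 α=3/8: [655/8, 485/4, 1619/8]
after L4 α=1/2: [1343/16, 569/8, 2363/16]
after L5 α=1/3: [2407/24, 1337/12, 1313/8]
after L6 α=2/3: [4183/72, 4601/36, 3409/24]
= [58, 128, 142]

(0,3) stack=L1,L2,L3,L4,L5,L6; from [0,0,0]:
after L1 α=1/3: [37, 5, 49]
after L2 α=1/7: [451/7, 106/7, 475/7]
after L3 α=1/8: [583/8, 335/8, 541/8]
after L4 α=1/4: [1765/32, 2685/32, 2511/32]
after L5 α=1/2: [7045/64, 3293/64, 9551/64]
after L6 α=1/3: [2711/32, 7613/96, 9871/96]
= [85, 79, 103]


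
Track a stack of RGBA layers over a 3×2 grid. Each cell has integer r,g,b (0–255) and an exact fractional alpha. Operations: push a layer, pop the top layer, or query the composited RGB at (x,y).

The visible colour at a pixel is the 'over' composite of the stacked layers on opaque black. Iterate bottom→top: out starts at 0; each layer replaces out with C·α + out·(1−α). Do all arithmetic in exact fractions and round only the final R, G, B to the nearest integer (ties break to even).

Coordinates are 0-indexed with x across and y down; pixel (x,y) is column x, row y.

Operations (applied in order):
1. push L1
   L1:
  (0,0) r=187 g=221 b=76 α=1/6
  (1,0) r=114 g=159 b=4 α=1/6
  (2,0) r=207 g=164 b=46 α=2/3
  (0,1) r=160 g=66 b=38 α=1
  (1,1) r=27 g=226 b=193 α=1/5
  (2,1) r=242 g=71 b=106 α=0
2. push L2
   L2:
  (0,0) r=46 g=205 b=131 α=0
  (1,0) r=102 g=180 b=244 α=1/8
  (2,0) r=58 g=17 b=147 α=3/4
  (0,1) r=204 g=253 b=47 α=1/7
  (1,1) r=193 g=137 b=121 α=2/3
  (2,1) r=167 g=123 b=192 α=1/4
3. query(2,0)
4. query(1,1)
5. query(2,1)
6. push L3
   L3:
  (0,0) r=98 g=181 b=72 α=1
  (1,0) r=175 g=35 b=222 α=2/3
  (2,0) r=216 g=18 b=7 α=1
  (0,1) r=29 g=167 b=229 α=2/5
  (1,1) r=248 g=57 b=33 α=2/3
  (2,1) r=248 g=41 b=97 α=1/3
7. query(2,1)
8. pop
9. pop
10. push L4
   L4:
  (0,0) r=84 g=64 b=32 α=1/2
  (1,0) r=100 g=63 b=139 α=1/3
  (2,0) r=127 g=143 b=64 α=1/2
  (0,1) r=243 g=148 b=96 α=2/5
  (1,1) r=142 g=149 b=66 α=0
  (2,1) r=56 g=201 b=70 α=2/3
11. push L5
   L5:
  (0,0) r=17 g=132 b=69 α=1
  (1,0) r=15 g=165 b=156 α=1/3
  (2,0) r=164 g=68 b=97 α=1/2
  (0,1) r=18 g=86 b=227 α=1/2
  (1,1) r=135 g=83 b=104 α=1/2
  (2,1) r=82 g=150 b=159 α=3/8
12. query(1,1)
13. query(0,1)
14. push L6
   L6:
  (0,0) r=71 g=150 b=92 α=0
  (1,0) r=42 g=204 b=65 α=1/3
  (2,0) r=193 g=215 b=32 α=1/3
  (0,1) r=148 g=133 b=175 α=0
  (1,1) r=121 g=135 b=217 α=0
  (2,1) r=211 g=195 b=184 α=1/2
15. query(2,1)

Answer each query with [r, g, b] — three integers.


at x=2,y=0 over L1,L2:
after L1 α=2/3: [138, 328/3, 92/3]
after L2 α=3/4: [78, 481/12, 1415/12]
rounded: [78, 40, 118]

(1,1) stack=L1,L2; from [0,0,0]:
L1 α=1/5: [27/5, 226/5, 193/5]
L2 α=2/3: [1957/15, 532/5, 1403/15]
= [130, 106, 94]

at x=2,y=1 over L1,L2:
after L1 α=0: [0, 0, 0]
after L2 α=1/4: [167/4, 123/4, 48]
= [42, 31, 48]

query (2,1) [L1,L2,L3] — begin 0,0,0
+L1 (α=0) → [0, 0, 0]
+L2 (α=1/4) → [167/4, 123/4, 48]
+L3 (α=1/3) → [221/2, 205/6, 193/3]
= [110, 34, 64]

(1,1) stack=L1,L4,L5; from [0,0,0]:
after L1 α=1/5: [27/5, 226/5, 193/5]
after L4 α=0: [27/5, 226/5, 193/5]
after L5 α=1/2: [351/5, 641/10, 713/10]
rounded: [70, 64, 71]

query (0,1) [L1,L4,L5] — begin 0,0,0
+L1 (α=1) → [160, 66, 38]
+L4 (α=2/5) → [966/5, 494/5, 306/5]
+L5 (α=1/2) → [528/5, 462/5, 1441/10]
rounded: [106, 92, 144]

(2,1) stack=L1,L4,L5,L6; from [0,0,0]:
L1 α=0: [0, 0, 0]
L4 α=2/3: [112/3, 134, 140/3]
L5 α=3/8: [649/12, 140, 2131/24]
L6 α=1/2: [3181/24, 335/2, 6547/48]
rounded: [133, 168, 136]


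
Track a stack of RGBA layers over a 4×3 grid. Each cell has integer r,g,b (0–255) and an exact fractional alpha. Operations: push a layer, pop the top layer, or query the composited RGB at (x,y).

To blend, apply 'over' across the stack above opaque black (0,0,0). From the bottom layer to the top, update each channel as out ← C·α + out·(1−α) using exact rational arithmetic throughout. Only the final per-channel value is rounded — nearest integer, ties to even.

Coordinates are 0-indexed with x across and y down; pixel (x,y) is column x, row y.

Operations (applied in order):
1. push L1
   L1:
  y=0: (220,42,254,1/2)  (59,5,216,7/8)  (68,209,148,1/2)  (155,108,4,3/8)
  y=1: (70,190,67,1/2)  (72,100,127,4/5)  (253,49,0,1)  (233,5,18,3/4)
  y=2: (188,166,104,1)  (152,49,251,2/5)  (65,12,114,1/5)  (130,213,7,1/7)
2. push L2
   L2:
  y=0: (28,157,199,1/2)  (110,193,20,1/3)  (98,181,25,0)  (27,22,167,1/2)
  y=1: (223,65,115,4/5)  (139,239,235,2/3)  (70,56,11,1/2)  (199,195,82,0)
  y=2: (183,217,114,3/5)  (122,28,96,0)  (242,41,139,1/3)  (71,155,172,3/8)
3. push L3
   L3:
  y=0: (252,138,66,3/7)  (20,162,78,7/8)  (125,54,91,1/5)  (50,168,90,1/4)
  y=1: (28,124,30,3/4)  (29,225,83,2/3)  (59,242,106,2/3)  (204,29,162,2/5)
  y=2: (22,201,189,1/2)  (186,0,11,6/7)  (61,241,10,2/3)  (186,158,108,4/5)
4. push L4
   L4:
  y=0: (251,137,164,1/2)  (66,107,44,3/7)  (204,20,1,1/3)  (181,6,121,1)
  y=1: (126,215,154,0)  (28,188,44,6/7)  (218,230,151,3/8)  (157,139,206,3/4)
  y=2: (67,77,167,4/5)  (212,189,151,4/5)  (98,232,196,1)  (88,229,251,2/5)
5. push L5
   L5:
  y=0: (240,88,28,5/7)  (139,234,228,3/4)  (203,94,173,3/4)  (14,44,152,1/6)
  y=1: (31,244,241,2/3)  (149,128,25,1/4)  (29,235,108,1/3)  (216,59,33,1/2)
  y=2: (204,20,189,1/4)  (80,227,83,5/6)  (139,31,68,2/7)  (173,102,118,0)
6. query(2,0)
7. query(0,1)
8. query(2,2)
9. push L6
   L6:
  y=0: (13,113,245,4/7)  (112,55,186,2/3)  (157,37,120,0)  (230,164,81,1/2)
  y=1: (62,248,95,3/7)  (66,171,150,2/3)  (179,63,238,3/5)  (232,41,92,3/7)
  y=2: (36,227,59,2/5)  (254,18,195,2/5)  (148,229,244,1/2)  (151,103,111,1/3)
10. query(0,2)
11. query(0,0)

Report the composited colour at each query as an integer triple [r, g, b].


query (2,0) [L1,L2,L3,L4,L5] — begin 0,0,0
L1 α=1/2: [34, 209/2, 74]
L2 α=0: [34, 209/2, 74]
L3 α=1/5: [261/5, 472/5, 387/5]
L4 α=1/3: [514/5, 348/5, 779/15]
L5 α=3/4: [3559/20, 879/10, 2141/15]
= [178, 88, 143]

(0,1) stack=L1,L2,L3,L4,L5; from [0,0,0]:
+L1 (α=1/2) → [35, 95, 67/2]
+L2 (α=4/5) → [927/5, 71, 987/10]
+L3 (α=3/4) → [1347/20, 443/4, 1887/40]
+L4 (α=0) → [1347/20, 443/4, 1887/40]
+L5 (α=2/3) → [2587/60, 2395/12, 21167/120]
= [43, 200, 176]

at x=2,y=2 over L1,L2,L3,L4,L5:
+L1 (α=1/5) → [13, 12/5, 114/5]
+L2 (α=1/3) → [268/3, 229/15, 923/15]
+L3 (α=2/3) → [634/9, 7459/45, 1223/45]
+L4 (α=1) → [98, 232, 196]
+L5 (α=2/7) → [768/7, 1222/7, 1116/7]
= [110, 175, 159]

(0,2) stack=L1,L2,L3,L4,L5,L6; from [0,0,0]:
+L1 (α=1) → [188, 166, 104]
+L2 (α=3/5) → [185, 983/5, 110]
+L3 (α=1/2) → [207/2, 994/5, 299/2]
+L4 (α=4/5) → [743/10, 2534/25, 327/2]
+L5 (α=1/4) → [4269/40, 4051/50, 1359/8]
+L6 (α=2/5) → [15687/200, 34853/250, 5021/40]
= [78, 139, 126]

query (0,0) [L1,L2,L3,L4,L5,L6] — begin 0,0,0
+L1 (α=1/2) → [110, 21, 127]
+L2 (α=1/2) → [69, 89, 163]
+L3 (α=3/7) → [1032/7, 110, 850/7]
+L4 (α=1/2) → [2789/14, 247/2, 999/7]
+L5 (α=5/7) → [11189/49, 687/7, 2978/49]
+L6 (α=4/7) → [36115/343, 5225/49, 56954/343]
= [105, 107, 166]


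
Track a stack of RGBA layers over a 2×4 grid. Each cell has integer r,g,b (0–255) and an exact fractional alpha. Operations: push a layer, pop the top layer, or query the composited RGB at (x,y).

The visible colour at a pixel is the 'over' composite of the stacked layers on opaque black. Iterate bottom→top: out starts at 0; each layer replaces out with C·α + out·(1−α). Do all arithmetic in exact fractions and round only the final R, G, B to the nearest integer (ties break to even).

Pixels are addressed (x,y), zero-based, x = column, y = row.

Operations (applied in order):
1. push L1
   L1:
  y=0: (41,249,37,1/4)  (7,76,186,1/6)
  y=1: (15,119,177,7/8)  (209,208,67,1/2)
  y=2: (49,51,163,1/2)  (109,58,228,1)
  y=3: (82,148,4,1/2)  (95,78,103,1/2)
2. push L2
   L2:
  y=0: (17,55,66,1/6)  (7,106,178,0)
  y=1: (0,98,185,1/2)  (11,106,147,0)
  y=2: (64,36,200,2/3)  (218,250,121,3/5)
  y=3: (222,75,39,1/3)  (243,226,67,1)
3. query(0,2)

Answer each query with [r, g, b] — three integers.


at x=0,y=2 over L1,L2:
L1 α=1/2: [49/2, 51/2, 163/2]
L2 α=2/3: [305/6, 65/2, 321/2]
→ [51, 32, 160]


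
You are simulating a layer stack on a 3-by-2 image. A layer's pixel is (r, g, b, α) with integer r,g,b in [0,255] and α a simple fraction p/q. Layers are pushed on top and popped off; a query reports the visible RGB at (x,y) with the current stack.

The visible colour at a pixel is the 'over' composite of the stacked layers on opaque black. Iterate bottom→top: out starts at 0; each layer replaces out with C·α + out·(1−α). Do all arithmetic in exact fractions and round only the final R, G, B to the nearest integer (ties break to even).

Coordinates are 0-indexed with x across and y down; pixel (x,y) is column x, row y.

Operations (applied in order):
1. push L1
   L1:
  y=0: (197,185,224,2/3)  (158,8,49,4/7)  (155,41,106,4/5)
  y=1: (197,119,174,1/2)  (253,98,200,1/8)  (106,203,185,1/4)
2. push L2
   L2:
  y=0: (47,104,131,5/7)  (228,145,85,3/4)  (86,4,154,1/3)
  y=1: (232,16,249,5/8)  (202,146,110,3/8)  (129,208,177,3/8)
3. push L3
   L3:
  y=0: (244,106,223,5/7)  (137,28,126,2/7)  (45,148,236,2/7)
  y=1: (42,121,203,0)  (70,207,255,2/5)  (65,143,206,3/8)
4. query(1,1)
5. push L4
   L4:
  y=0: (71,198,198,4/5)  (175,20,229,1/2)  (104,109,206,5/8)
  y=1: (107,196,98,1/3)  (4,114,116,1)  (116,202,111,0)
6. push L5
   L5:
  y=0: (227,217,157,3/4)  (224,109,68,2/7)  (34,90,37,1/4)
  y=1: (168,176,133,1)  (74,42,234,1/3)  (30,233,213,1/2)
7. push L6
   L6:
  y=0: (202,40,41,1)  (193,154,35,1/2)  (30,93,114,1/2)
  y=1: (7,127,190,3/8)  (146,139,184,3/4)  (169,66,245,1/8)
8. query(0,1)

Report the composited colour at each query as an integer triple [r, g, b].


query (1,1) [L1,L2,L3] — begin 0,0,0
L1 α=1/8: [253/8, 49/4, 25]
L2 α=3/8: [6113/64, 1997/32, 455/8]
L3 α=2/5: [27299/320, 19239/160, 1089/8]
rounded: [85, 120, 136]

(0,1) stack=L1,L2,L3,L4,L5,L6; from [0,0,0]:
+L1 (α=1/2) → [197/2, 119/2, 87]
+L2 (α=5/8) → [2911/16, 517/16, 753/4]
+L3 (α=0) → [2911/16, 517/16, 753/4]
+L4 (α=1/3) → [3767/24, 695/8, 949/6]
+L5 (α=1) → [168, 176, 133]
+L6 (α=3/8) → [861/8, 1261/8, 1235/8]
rounded: [108, 158, 154]


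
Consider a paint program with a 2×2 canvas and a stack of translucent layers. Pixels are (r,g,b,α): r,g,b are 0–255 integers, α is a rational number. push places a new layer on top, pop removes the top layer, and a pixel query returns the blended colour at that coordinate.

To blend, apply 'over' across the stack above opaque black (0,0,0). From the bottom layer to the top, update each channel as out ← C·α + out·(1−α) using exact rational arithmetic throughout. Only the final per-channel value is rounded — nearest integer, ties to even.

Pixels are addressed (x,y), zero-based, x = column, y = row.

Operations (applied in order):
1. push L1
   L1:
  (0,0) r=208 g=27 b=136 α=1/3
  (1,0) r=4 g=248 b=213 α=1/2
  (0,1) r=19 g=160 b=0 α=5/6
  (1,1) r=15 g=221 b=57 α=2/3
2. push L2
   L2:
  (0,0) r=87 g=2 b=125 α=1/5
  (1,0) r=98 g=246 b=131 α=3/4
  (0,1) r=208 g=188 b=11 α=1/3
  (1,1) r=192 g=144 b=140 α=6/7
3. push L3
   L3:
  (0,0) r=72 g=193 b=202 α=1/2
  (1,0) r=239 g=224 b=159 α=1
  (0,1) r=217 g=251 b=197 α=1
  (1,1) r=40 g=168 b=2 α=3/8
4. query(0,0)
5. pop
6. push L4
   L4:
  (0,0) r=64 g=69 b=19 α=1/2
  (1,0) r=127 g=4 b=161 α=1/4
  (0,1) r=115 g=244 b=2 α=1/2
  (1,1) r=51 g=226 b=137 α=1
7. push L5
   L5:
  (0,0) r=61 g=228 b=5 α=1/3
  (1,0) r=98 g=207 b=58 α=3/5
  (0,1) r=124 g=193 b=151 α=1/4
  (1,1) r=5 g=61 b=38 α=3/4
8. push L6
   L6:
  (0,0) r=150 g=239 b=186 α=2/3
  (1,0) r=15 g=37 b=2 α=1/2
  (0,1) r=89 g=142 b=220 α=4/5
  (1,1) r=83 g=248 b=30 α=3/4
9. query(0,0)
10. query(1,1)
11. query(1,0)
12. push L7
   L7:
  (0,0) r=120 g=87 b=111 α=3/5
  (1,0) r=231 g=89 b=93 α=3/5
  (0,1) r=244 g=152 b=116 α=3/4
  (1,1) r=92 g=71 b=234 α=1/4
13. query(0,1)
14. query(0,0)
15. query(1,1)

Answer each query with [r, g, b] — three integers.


query (0,0) [L1,L2,L3] — begin 0,0,0
L1 α=1/3: [208/3, 9, 136/3]
L2 α=1/5: [1093/15, 38/5, 919/15]
L3 α=1/2: [2173/30, 1003/10, 3949/30]
rounded: [72, 100, 132]

(0,0) stack=L1,L2,L4,L5,L6; from [0,0,0]:
L1 α=1/3: [208/3, 9, 136/3]
L2 α=1/5: [1093/15, 38/5, 919/15]
L4 α=1/2: [2053/30, 383/10, 602/15]
L5 α=1/3: [2968/45, 1523/15, 1279/45]
L6 α=2/3: [16468/135, 8693/45, 18019/135]
= [122, 193, 133]

query (1,1) [L1,L2,L4,L5,L6] — begin 0,0,0
after L1 α=2/3: [10, 442/3, 38]
after L2 α=6/7: [166, 3034/21, 878/7]
after L4 α=1: [51, 226, 137]
after L5 α=3/4: [33/2, 409/4, 251/4]
after L6 α=3/4: [531/8, 3385/16, 611/16]
= [66, 212, 38]

(1,0) stack=L1,L2,L4,L5,L6; from [0,0,0]:
L1 α=1/2: [2, 124, 213/2]
L2 α=3/4: [74, 431/2, 999/8]
L4 α=1/4: [349/4, 1301/8, 4285/32]
L5 α=3/5: [937/10, 757/4, 7069/80]
L6 α=1/2: [1087/20, 905/8, 7229/160]
→ [54, 113, 45]

at x=0,y=1 over L1,L2,L4,L5,L6,L7:
+L1 (α=5/6) → [95/6, 400/3, 0]
+L2 (α=1/3) → [719/9, 1364/9, 11/3]
+L4 (α=1/2) → [877/9, 1780/9, 17/6]
+L5 (α=1/4) → [1249/12, 2359/12, 319/8]
+L6 (α=4/5) → [5521/60, 1835/12, 7359/40]
+L7 (α=3/4) → [49441/240, 7307/48, 21279/160]
→ [206, 152, 133]

(0,0) stack=L1,L2,L4,L5,L6,L7; from [0,0,0]:
+L1 (α=1/3) → [208/3, 9, 136/3]
+L2 (α=1/5) → [1093/15, 38/5, 919/15]
+L4 (α=1/2) → [2053/30, 383/10, 602/15]
+L5 (α=1/3) → [2968/45, 1523/15, 1279/45]
+L6 (α=2/3) → [16468/135, 8693/45, 18019/135]
+L7 (α=3/5) → [81536/675, 29131/225, 80993/675]
→ [121, 129, 120]

at x=1,y=1 over L1,L2,L4,L5,L6,L7:
L1 α=2/3: [10, 442/3, 38]
L2 α=6/7: [166, 3034/21, 878/7]
L4 α=1: [51, 226, 137]
L5 α=3/4: [33/2, 409/4, 251/4]
L6 α=3/4: [531/8, 3385/16, 611/16]
L7 α=1/4: [2329/32, 11291/64, 5577/64]
rounded: [73, 176, 87]
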